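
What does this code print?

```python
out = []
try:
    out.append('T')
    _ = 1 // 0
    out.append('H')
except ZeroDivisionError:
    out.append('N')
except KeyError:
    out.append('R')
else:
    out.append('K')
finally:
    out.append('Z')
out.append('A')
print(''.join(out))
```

Execution trace: 'T' (try body) → 'N' (except ZeroDivisionError) → 'Z' (finally) → 'A' (after the try/except). Output: TNZA

Answer: TNZA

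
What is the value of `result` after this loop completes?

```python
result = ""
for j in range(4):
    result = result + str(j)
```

Concatenate digits 0 to 3
`result` takes the values: "" → "0" → "01" → "012" → "0123"

Answer: "0123"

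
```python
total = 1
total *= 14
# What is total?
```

Trace:
`total = 1` → total = 1
`total *= 14` → total = 14
So total = 14

Answer: 14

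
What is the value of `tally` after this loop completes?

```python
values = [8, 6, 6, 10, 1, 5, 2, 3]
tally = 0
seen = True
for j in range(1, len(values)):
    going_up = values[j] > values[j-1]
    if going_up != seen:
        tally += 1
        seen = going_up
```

Count direction changes in [8, 6, 6, 10, 1, 5, 2, 3]
`tally` takes the values: 0 → 1 → 2 → 3 → 4 → 5 → 6

Answer: 6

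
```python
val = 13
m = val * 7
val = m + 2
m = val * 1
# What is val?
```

Trace:
`val = 13` → val = 13
`m = val * 7` → m = 91
`val = m + 2` → val = 93
`m = val * 1` → m = 93
So val = 93

Answer: 93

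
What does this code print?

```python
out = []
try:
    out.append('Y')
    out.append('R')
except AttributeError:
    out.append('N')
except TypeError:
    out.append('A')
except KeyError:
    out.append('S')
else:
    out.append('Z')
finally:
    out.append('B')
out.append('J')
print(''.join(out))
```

Execution trace: 'Y' (try body) → 'R' (try body, no exception) → 'Z' (else) → 'B' (finally) → 'J' (after the try/except). Output: YRZBJ

Answer: YRZBJ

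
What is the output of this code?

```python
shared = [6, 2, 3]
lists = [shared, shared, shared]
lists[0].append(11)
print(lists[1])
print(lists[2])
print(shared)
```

Key concept: list of same reference.
Step by step:
`shared = [6, 2, 3]` → shared = [6, 2, 3]
`lists = [shared, shared, shared]` → lists = [[6, 2, 3], [6, 2, 3], [6, 2, 3]]
`lists[0].append(11)` → shared = [6, 2, 3, 11]; lists = [[6, 2, 3, 11], [6, 2, 3, 11], [6, 2, 3, 11]]
`print(lists[1])` → prints [6, 2, 3, 11]
`print(lists[2])` → prints [6, 2, 3, 11]
`print(shared)` → prints [6, 2, 3, 11]

Answer:
[6, 2, 3, 11]
[6, 2, 3, 11]
[6, 2, 3, 11]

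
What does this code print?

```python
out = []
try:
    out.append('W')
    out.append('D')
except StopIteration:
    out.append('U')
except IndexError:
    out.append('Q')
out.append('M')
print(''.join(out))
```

Execution trace: 'W' (try body) → 'D' (try body, no exception) → 'M' (after the try/except). Output: WDM

Answer: WDM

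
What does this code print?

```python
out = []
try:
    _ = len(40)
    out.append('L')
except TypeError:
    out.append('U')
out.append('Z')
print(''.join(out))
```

Execution trace: 'U' (except TypeError) → 'Z' (after the try/except). Output: UZ

Answer: UZ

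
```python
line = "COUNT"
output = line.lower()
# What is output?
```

Trace:
`line = "COUNT"` → line = 'COUNT'
`output = line.lower()` → output = 'count'
So output = 'count'

Answer: 'count'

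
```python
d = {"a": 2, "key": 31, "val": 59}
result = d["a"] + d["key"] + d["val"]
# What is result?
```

Trace:
`d = {"a": 2, "key": 31, "val": 59}` → d = {'a': 2, 'key': 31, 'val': 59}
`result = d["a"] + d["key"] + d["val"]` → result = 92
So result = 92

Answer: 92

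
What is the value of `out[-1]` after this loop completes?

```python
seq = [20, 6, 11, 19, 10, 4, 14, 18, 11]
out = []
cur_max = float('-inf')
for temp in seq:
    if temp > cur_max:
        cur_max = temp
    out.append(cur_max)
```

Running max ends at 20
`out` takes the values: [] → [20] → [20, 20] → [20, 20, 20] → [20, 20, 20, 20] → [20, 20, 20, 20, 20] → [20, 20, 20, 20, 20, 20] → [20, 20, 20, 20, 20, 20, 20] → [20, 20, 20, 20, 20, 20, 20, 20] → [20, 20, 20, 20, 20, 20, 20, 20, 20]
So `out[-1]` = 20

Answer: 20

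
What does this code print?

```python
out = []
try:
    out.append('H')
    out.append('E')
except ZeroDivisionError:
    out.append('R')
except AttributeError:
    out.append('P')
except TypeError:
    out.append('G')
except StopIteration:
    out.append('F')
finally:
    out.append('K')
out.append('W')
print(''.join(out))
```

Execution trace: 'H' (try body) → 'E' (try body, no exception) → 'K' (finally) → 'W' (after the try/except). Output: HEKW

Answer: HEKW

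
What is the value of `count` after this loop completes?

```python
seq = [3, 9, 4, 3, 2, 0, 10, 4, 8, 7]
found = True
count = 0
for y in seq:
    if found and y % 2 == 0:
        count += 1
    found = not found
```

Count even values at even positions
`count` takes the values: 0 → 1 → 2 → 3 → 4

Answer: 4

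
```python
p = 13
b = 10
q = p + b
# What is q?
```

Trace:
`p = 13` → p = 13
`b = 10` → b = 10
`q = p + b` → q = 23
So q = 23

Answer: 23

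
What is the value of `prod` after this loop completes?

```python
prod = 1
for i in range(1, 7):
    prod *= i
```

6! = 720
`prod` takes the values: 1 → 2 → 6 → 24 → 120 → 720

Answer: 720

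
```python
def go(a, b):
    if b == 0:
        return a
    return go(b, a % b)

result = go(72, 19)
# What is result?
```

go(72, 19) -> go(19, 15) -> go(15, 4) -> go(4, 3) -> go(3, 1) -> go(1, 0) -> 1

Answer: 1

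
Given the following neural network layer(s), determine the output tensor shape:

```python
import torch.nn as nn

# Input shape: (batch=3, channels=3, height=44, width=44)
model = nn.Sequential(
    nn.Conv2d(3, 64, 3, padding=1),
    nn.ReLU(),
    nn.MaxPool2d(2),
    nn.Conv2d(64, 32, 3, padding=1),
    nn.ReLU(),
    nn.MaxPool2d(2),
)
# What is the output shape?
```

Input: (3, 3, 44, 44) -> after first Conv2d: (3, 64, 44, 44) -> after first MaxPool2d: (3, 64, 22, 22) -> after second Conv2d: (3, 32, 22, 22) -> Output: (3, 32, 11, 11)

Answer: (3, 32, 11, 11)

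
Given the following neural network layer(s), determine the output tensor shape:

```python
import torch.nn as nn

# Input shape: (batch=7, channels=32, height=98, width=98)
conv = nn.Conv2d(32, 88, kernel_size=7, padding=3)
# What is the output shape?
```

Input: (7, 32, 98, 98) -> Output: (7, 88, 98, 98)

Answer: (7, 88, 98, 98)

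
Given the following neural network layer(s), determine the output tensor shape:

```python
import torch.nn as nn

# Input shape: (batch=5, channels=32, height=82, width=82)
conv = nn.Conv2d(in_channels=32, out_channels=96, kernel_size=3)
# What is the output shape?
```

Input: (5, 32, 82, 82) -> Output: (5, 96, 80, 80)

Answer: (5, 96, 80, 80)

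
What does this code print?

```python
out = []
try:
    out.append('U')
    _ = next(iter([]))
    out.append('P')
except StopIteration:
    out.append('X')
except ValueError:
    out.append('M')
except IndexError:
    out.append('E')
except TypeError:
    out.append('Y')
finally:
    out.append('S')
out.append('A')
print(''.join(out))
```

Execution trace: 'U' (try body) → 'X' (except StopIteration) → 'S' (finally) → 'A' (after the try/except). Output: UXSA

Answer: UXSA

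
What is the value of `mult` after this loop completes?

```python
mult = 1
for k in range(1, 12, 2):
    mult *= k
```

Product of 1, 3, 5, ... up to 11
`mult` takes the values: 1 → 3 → 15 → 105 → 945 → 10395

Answer: 10395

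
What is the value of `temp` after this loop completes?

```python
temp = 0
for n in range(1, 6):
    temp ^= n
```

XOR of 1 to 5
`temp` takes the values: 0 → 1 → 3 → 0 → 4 → 1

Answer: 1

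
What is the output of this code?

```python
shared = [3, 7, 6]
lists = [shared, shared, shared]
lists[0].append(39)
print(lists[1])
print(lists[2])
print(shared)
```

Key concept: list of same reference.
Step by step:
`shared = [3, 7, 6]` → shared = [3, 7, 6]
`lists = [shared, shared, shared]` → lists = [[3, 7, 6], [3, 7, 6], [3, 7, 6]]
`lists[0].append(39)` → shared = [3, 7, 6, 39]; lists = [[3, 7, 6, 39], [3, 7, 6, 39], [3, 7, 6, 39]]
`print(lists[1])` → prints [3, 7, 6, 39]
`print(lists[2])` → prints [3, 7, 6, 39]
`print(shared)` → prints [3, 7, 6, 39]

Answer:
[3, 7, 6, 39]
[3, 7, 6, 39]
[3, 7, 6, 39]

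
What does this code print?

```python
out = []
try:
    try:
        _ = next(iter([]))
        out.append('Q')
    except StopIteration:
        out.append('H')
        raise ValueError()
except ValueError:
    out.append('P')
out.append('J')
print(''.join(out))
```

Execution trace: 'H' (inner except StopIteration) → 'P' (outer except ValueError) → 'J' (after the try/except). Output: HPJ

Answer: HPJ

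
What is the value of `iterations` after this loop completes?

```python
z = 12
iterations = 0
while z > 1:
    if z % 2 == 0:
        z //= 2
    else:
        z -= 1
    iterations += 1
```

Steps to reduce 12 to 1
`iterations` takes the values: 0 → 1 → 2 → 3 → 4

Answer: 4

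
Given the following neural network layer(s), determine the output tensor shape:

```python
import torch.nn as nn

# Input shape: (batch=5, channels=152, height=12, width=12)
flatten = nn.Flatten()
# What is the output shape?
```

Input: (5, 152, 12, 12) -> Output: (5, 21888)

Answer: (5, 21888)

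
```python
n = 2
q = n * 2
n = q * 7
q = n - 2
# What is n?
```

Trace:
`n = 2` → n = 2
`q = n * 2` → q = 4
`n = q * 7` → n = 28
`q = n - 2` → q = 26
So n = 28

Answer: 28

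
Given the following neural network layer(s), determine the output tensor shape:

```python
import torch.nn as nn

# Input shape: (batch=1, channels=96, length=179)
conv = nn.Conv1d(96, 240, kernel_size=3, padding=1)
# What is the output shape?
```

Input: (1, 96, 179) -> Output: (1, 240, 179)

Answer: (1, 240, 179)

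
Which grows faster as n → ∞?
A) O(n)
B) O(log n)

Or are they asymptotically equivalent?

O(n) vs O(log n): Higher order terms dominate.

Answer: A) O(n) grows faster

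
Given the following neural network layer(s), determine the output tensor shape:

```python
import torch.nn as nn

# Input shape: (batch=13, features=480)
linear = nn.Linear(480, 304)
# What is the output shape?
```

Input: (13, 480) -> Output: (13, 304)

Answer: (13, 304)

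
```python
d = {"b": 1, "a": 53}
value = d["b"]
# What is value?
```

Trace:
`d = {"b": 1, "a": 53}` → d = {'b': 1, 'a': 53}
`value = d["b"]` → value = 1
So value = 1

Answer: 1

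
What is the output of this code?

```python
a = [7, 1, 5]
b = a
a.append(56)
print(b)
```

Key concept: basic list aliasing.
Step by step:
`a = [7, 1, 5]` → a = [7, 1, 5]
`b = a` → b = [7, 1, 5] (same object as a)
`a.append(56)` → a = [7, 1, 5, 56] (same object as b); b = [7, 1, 5, 56] (same object as a)
`print(b)` → prints [7, 1, 5, 56]

Answer: [7, 1, 5, 56]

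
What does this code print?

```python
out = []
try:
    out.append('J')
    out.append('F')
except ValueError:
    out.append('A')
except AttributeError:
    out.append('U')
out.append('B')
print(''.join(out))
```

Execution trace: 'J' (try body) → 'F' (try body, no exception) → 'B' (after the try/except). Output: JFB

Answer: JFB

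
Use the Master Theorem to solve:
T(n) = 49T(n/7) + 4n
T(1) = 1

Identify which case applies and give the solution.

a=49, b=7, f(n)=4n. log_7(49) = 2. Since c=1 < 2, Case 1 applies: T(n) = Θ(n^log_b(a)) = O(n^2).

Answer: O(n^2) - Case 1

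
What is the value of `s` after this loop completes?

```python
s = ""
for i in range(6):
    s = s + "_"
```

Repeat '_' 6 times
`s` takes the values: "" → "_" → "__" → "___" → "____" → "_____" → "______"

Answer: "______"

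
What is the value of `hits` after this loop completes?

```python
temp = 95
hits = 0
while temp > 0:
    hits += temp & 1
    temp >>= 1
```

Count set bits in 95 (binary: 0b1011111)
`hits` takes the values: 0 → 1 → 2 → 3 → 4 → 5 → 6

Answer: 6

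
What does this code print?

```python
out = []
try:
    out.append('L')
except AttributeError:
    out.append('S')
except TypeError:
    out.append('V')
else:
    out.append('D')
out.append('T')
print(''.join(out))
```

Execution trace: 'L' (try body, no exception) → 'D' (else) → 'T' (after the try/except). Output: LDT

Answer: LDT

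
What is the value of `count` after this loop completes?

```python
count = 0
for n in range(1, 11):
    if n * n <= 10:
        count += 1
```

Count numbers where n² ≤ 10
`count` takes the values: 0 → 1 → 2 → 3

Answer: 3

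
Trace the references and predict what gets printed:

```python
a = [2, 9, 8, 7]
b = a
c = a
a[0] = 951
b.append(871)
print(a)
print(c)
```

Key concept: multiple aliases.
Step by step:
`a = [2, 9, 8, 7]` → a = [2, 9, 8, 7]
`b = a` → b = [2, 9, 8, 7] (same object as a)
`c = a` → c = [2, 9, 8, 7] (same object as a, b)
`a[0] = 951` → a = [951, 9, 8, 7] (same object as b, c); b = [951, 9, 8, 7] (same object as a, c); c = [951, 9, 8, 7] (same object as a, b)
`b.append(871)` → a = [951, 9, 8, 7, 871] (same object as b, c); b = [951, 9, 8, 7, 871] (same object as a, c); c = [951, 9, 8, 7, 871] (same object as a, b)
`print(a)` → prints [951, 9, 8, 7, 871]
`print(c)` → prints [951, 9, 8, 7, 871]

Answer:
[951, 9, 8, 7, 871]
[951, 9, 8, 7, 871]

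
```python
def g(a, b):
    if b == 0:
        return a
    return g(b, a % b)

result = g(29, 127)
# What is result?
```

g(29, 127) -> g(127, 29) -> g(29, 11) -> g(11, 7) -> g(7, 4) -> g(4, 3) -> g(3, 1) -> g(1, 0) -> 1

Answer: 1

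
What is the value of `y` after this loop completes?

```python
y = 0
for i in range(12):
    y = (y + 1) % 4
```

Increment mod 4, 12 times = 0
`y` takes the values: 0 → 1 → 2 → 3 → 0 → 1 → 2 → 3 → 0 → 1 → 2 → 3 → 0

Answer: 0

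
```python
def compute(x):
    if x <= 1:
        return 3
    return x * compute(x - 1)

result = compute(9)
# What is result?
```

compute(9) = 9 * 8 * 7 * 6 * 5 * 4 * 3 * 2 * 3 = 1088640

Answer: 1088640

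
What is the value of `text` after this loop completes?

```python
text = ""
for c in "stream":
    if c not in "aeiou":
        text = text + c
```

Remove vowels from 'stream'
`text` takes the values: "" → "s" → "st" → "str" → "strm"

Answer: "strm"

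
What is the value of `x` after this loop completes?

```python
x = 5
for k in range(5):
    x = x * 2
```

Multiply by 2, 5 times: 5 * 2^5 = 160
`x` takes the values: 5 → 10 → 20 → 40 → 80 → 160

Answer: 160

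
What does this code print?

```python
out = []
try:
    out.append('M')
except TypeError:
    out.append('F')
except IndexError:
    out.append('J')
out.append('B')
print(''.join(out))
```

Execution trace: 'M' (try body, no exception) → 'B' (after the try/except). Output: MB

Answer: MB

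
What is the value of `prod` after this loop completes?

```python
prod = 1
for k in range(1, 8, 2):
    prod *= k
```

Product of 1, 3, 5, ... up to 7
`prod` takes the values: 1 → 3 → 15 → 105

Answer: 105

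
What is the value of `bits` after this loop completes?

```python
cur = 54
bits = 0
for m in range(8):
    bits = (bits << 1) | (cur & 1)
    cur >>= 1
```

Reverse lowest 8 bits of 54
`bits` takes the values: 0 → 1 → 3 → 6 → 13 → 27 → 54 → 108

Answer: 108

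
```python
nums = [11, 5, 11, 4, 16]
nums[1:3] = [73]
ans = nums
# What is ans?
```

Trace:
`nums = [11, 5, 11, 4, 16]` → nums = [11, 5, 11, 4, 16]
`nums[1:3] = [73]` → nums = [11, 73, 4, 16]
`ans = nums` → ans = [11, 73, 4, 16]
So ans = [11, 73, 4, 16]

Answer: [11, 73, 4, 16]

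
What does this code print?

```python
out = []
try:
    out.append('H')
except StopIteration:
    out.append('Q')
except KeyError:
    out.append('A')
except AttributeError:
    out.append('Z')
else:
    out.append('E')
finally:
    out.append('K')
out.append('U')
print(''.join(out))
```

Execution trace: 'H' (try body, no exception) → 'E' (else) → 'K' (finally) → 'U' (after the try/except). Output: HEKU

Answer: HEKU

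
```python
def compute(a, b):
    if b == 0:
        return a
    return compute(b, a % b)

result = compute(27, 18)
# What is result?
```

compute(27, 18) -> compute(18, 9) -> compute(9, 0) -> 9

Answer: 9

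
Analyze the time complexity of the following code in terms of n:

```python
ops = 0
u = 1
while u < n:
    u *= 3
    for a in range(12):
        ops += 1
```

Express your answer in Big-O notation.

Each loop level contributes: log n × 1. Multiplying the contributions gives O(log n).

Answer: O(log n)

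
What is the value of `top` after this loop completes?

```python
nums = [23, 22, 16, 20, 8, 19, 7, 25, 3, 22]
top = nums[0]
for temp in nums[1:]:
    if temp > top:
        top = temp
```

Maximum of [23, 22, 16, 20, 8, 19, 7, 25, 3, 22]
`top` takes the values: 23 → 25

Answer: 25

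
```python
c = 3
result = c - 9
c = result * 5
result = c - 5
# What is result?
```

Trace:
`c = 3` → c = 3
`result = c - 9` → result = -6
`c = result * 5` → c = -30
`result = c - 5` → result = -35
So result = -35

Answer: -35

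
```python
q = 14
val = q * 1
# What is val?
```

Trace:
`q = 14` → q = 14
`val = q * 1` → val = 14
So val = 14

Answer: 14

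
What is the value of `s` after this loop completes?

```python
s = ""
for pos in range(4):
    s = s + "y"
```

Repeat 'y' 4 times
`s` takes the values: "" → "y" → "yy" → "yyy" → "yyyy"

Answer: "yyyy"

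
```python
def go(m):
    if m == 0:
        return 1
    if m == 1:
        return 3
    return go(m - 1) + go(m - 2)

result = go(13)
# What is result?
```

Build up from base cases: go(0)=1, go(1)=3, go(2)=4, go(3)=7, go(4)=11, go(5)=18, go(6)=29, ..., go(13)=843

Answer: 843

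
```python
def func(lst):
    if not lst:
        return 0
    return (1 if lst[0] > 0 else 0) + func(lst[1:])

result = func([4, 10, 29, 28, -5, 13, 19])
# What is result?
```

Count of positive elements in [4, 10, 29, 28, -5, 13, 19] = 6

Answer: 6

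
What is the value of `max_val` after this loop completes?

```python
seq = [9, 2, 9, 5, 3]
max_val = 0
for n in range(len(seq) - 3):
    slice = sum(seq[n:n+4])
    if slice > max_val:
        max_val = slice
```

Max sum of 4-element window in [9, 2, 9, 5, 3]
`max_val` takes the values: 0 → 25

Answer: 25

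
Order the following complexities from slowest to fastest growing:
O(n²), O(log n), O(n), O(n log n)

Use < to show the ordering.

Ordered by growth rate: O(log n) < O(n) < O(n log n) < O(n²)

Answer: O(log n) < O(n) < O(n log n) < O(n²)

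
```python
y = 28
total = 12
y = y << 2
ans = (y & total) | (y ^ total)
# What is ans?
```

Trace:
`y = 28` → y = 28
`total = 12` → total = 12
`y = y << 2` → y = 112
`ans = (y & total) | (y ^ total)` → ans = 124
So ans = 124

Answer: 124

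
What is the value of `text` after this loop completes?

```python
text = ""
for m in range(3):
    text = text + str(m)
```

Concatenate digits 0 to 2
`text` takes the values: "" → "0" → "01" → "012"

Answer: "012"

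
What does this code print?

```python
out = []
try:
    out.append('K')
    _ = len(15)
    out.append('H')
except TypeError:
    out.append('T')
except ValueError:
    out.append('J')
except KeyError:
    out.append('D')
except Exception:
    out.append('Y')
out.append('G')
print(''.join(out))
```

Execution trace: 'K' (try body) → 'T' (except TypeError) → 'G' (after the try/except). Output: KTG

Answer: KTG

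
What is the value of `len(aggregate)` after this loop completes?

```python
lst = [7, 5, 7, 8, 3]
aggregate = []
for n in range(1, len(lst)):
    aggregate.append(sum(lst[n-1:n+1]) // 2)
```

Number of 2-element averages
`aggregate` takes the values: [] → [6] → [6, 6] → [6, 6, 7] → [6, 6, 7, 5]
So `len(aggregate)` = 4

Answer: 4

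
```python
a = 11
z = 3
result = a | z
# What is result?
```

Trace:
`a = 11` → a = 11
`z = 3` → z = 3
`result = a | z` → result = 11
So result = 11

Answer: 11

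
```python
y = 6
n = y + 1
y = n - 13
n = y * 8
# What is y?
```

Trace:
`y = 6` → y = 6
`n = y + 1` → n = 7
`y = n - 13` → y = -6
`n = y * 8` → n = -48
So y = -6

Answer: -6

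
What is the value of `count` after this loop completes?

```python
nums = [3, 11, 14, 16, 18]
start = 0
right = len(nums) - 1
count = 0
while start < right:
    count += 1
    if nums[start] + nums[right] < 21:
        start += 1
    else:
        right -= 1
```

Steps to find pair summing to 21
`count` takes the values: 0 → 1 → 2 → 3 → 4

Answer: 4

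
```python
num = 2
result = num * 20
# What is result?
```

Trace:
`num = 2` → num = 2
`result = num * 20` → result = 40
So result = 40

Answer: 40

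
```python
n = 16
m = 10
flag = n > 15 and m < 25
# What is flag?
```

Trace:
`n = 16` → n = 16
`m = 10` → m = 10
`flag = n > 15 and m < 25` → flag = True
So flag = True

Answer: True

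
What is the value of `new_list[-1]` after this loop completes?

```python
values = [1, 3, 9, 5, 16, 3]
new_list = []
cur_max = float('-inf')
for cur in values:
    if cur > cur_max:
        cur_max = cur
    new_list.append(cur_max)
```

Running max ends at 16
`new_list` takes the values: [] → [1] → [1, 3] → [1, 3, 9] → [1, 3, 9, 9] → [1, 3, 9, 9, 16] → [1, 3, 9, 9, 16, 16]
So `new_list[-1]` = 16

Answer: 16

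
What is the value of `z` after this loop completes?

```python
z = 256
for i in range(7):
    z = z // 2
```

Halve 7 times: 256 // 2^7 = 2
`z` takes the values: 256 → 128 → 64 → 32 → 16 → 8 → 4 → 2

Answer: 2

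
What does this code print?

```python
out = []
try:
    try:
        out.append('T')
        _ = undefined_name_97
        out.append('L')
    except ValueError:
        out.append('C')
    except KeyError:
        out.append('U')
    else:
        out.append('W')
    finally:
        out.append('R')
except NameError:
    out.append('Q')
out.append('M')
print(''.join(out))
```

Execution trace: 'T' (try body) → 'R' (finally) → 'Q' (outer except NameError) → 'M' (after the try/except). Output: TRQM

Answer: TRQM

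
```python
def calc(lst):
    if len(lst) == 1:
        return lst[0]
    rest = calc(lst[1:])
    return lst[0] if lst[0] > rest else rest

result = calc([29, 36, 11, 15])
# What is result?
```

Recursive max over [29, 36, 11, 15] = 36

Answer: 36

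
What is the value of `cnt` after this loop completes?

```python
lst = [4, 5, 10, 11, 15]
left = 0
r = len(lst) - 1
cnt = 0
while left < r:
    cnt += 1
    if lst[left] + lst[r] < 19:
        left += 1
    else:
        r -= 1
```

Steps to find pair summing to 19
`cnt` takes the values: 0 → 1 → 2 → 3 → 4

Answer: 4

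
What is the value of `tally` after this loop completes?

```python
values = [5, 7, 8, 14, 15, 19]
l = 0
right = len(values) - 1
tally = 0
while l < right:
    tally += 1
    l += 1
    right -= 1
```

Iterations until pointers meet (list length 6)
`tally` takes the values: 0 → 1 → 2 → 3

Answer: 3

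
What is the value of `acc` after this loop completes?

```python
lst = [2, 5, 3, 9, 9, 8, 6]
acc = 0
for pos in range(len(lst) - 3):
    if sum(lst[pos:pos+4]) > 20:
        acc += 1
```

Count windows with sum > 20
`acc` takes the values: 0 → 1 → 2 → 3

Answer: 3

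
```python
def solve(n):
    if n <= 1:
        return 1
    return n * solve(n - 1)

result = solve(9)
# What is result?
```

solve(9) = 9 * 8 * 7 * 6 * 5 * 4 * 3 * 2 * 1 = 362880

Answer: 362880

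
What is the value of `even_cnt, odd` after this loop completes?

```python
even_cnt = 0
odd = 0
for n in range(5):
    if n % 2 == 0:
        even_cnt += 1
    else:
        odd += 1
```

Count evens and odds in range(5)
`even_cnt, odd` takes the values: (0, 0) → (1, 0) → (1, 1) → (2, 1) → (2, 2) → (3, 2)

Answer: 3, 2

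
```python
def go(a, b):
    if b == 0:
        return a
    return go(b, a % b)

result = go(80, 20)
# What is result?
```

go(80, 20) -> go(20, 0) -> 20

Answer: 20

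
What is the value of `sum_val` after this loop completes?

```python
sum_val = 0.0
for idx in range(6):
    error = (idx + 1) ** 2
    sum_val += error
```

Sum of squared losses 1² + 2² + ... + 6²
`sum_val` takes the values: 0.0 → 1.0 → 5.0 → 14.0 → 30.0 → 55.0 → 91.0

Answer: 91.0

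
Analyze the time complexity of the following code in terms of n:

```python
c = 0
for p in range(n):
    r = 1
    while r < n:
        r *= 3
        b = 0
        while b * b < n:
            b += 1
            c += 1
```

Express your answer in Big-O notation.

Each loop level contributes: n × log n × √n. Multiplying the contributions gives O(n√n log n).

Answer: O(n√n log n)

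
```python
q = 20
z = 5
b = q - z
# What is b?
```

Trace:
`q = 20` → q = 20
`z = 5` → z = 5
`b = q - z` → b = 15
So b = 15

Answer: 15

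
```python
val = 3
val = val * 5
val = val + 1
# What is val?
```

Trace:
`val = 3` → val = 3
`val = val * 5` → val = 15
`val = val + 1` → val = 16
So val = 16

Answer: 16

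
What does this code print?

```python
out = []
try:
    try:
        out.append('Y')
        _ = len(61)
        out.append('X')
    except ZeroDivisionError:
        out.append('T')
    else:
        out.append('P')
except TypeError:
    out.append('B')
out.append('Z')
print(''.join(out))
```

Execution trace: 'Y' (try body) → 'B' (outer except TypeError) → 'Z' (after the try/except). Output: YBZ

Answer: YBZ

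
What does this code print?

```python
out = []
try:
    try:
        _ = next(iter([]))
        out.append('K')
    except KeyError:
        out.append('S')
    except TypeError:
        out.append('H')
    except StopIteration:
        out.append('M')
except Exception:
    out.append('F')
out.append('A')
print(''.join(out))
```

Execution trace: 'M' (inner except StopIteration) → 'A' (after the try/except). Output: MA

Answer: MA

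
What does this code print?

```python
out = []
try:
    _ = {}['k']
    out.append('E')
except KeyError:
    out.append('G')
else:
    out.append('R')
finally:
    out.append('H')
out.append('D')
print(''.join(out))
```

Execution trace: 'G' (except KeyError) → 'H' (finally) → 'D' (after the try/except). Output: GHD

Answer: GHD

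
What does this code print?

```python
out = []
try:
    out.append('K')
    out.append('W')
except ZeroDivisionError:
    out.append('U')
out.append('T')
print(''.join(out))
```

Execution trace: 'K' (try body) → 'W' (try body, no exception) → 'T' (after the try/except). Output: KWT

Answer: KWT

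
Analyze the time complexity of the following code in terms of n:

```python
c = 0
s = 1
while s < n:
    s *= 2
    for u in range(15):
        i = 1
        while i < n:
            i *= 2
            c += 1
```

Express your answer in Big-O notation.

Each loop level contributes: log n × 1 × log n. Multiplying the contributions gives O(log² n).

Answer: O(log² n)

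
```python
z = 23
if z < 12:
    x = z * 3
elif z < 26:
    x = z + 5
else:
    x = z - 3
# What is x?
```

Trace:
`z = 23` → z = 23
`if z < 12: ...` → z < 12 is False, z < 26 is True → x = 28
So x = 28

Answer: 28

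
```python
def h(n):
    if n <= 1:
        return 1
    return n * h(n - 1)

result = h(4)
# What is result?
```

h(4) = 4 * 3 * 2 * 1 = 24

Answer: 24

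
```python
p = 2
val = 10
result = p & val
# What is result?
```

Trace:
`p = 2` → p = 2
`val = 10` → val = 10
`result = p & val` → result = 2
So result = 2

Answer: 2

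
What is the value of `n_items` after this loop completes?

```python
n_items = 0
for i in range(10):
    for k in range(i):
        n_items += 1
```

Triangle number: 0+1+2+...+9
`n_items` takes the values: 0 → 1 → 2 → 3 → 4 → 5 → 6 → 7 → 8 → 9 → 10 → 11 → 12 → 13 → 14 → 15 → 16 → 17 → 18 → 19 → 20 → 21 → 22 → 23 → 24 → 25 → 26 → 27 → 28 → 29 → … → 41 → 42 → 43 → 44 → 45

Answer: 45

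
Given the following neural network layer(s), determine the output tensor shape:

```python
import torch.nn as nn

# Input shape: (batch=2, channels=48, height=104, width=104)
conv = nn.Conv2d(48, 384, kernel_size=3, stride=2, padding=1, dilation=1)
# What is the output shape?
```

Input: (2, 48, 104, 104) -> Output: (2, 384, 52, 52)

Answer: (2, 384, 52, 52)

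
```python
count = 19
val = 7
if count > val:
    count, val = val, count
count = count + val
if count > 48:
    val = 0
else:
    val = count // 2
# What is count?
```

Trace:
`count = 19` → count = 19
`val = 7` → val = 7
`if count > val: ...` → count > val is True → count = 7; val = 19
`count = count + val` → count = 26
`if count > 48: ...` → count > 48 is False, take else branch → val = 13
So count = 26

Answer: 26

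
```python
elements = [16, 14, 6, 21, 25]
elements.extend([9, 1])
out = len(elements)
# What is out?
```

Trace:
`elements = [16, 14, 6, 21, 25]` → elements = [16, 14, 6, 21, 25]
`elements.extend([9, 1])` → elements = [16, 14, 6, 21, 25, 9, 1]
`out = len(elements)` → out = 7
So out = 7

Answer: 7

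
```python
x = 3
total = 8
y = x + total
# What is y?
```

Trace:
`x = 3` → x = 3
`total = 8` → total = 8
`y = x + total` → y = 11
So y = 11

Answer: 11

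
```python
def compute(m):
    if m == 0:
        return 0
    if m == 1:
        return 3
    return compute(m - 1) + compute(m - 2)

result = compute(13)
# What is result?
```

Build up from base cases: compute(0)=0, compute(1)=3, compute(2)=3, compute(3)=6, compute(4)=9, compute(5)=15, compute(6)=24, ..., compute(13)=699

Answer: 699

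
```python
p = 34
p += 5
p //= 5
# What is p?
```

Trace:
`p = 34` → p = 34
`p += 5` → p = 39
`p //= 5` → p = 7
So p = 7

Answer: 7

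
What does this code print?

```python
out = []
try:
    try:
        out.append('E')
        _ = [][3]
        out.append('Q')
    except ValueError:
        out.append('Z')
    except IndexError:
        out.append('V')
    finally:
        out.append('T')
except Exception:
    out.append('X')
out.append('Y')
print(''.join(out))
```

Execution trace: 'E' (inner try body) → 'V' (inner except IndexError) → 'T' (inner finally) → 'Y' (after the try/except). Output: EVTY

Answer: EVTY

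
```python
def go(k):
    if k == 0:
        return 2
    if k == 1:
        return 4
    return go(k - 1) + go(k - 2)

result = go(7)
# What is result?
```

Build up from base cases: go(0)=2, go(1)=4, go(2)=6, go(3)=10, go(4)=16, go(5)=26, go(6)=42, ..., go(7)=68

Answer: 68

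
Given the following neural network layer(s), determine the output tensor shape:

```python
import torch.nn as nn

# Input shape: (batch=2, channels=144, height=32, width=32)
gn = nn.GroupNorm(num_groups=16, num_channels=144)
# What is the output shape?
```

Input: (2, 144, 32, 32) -> Output: (2, 144, 32, 32)

Answer: (2, 144, 32, 32)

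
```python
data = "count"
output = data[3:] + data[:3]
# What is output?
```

Trace:
`data = "count"` → data = 'count'
`output = data[3:] + data[:3]` → output = 'ntcou'
So output = 'ntcou'

Answer: 'ntcou'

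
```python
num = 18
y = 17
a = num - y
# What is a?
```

Trace:
`num = 18` → num = 18
`y = 17` → y = 17
`a = num - y` → a = 1
So a = 1

Answer: 1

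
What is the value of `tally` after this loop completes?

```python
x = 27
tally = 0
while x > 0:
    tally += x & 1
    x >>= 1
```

Count set bits in 27 (binary: 0b11011)
`tally` takes the values: 0 → 1 → 2 → 3 → 4

Answer: 4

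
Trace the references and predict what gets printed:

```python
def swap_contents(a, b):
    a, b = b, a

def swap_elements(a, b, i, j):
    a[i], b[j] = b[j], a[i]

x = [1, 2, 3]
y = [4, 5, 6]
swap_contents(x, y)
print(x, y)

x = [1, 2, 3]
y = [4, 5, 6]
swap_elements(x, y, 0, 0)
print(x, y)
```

Key concept: parameter rebinding vs mutation.
Step by step:
`x = [1, 2, 3]` → x = [1, 2, 3]
`y = [4, 5, 6]` → y = [4, 5, 6]
`swap_contents(x, y)` → no visible change to tracked variables
`print(x, y)` → prints [1, 2, 3] [4, 5, 6]
`x = [1, 2, 3]` → x = [1, 2, 3]
`y = [4, 5, 6]` → y = [4, 5, 6]
`swap_elements(x, y, 0, 0)` → x = [4, 2, 3]; y = [1, 5, 6]
`print(x, y)` → prints [4, 2, 3] [1, 5, 6]

Answer:
[1, 2, 3] [4, 5, 6]
[4, 2, 3] [1, 5, 6]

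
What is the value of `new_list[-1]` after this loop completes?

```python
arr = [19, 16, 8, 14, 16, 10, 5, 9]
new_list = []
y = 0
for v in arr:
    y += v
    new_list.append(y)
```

Cumulative sum ends at 97
`new_list` takes the values: [] → [19] → [19, 35] → [19, 35, 43] → [19, 35, 43, 57] → [19, 35, 43, 57, 73] → [19, 35, 43, 57, 73, 83] → [19, 35, 43, 57, 73, 83, 88] → [19, 35, 43, 57, 73, 83, 88, 97]
So `new_list[-1]` = 97

Answer: 97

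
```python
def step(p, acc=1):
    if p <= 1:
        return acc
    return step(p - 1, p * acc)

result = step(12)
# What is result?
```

Accumulator trace (n, acc): (12, 1) -> (11, 12) -> (10, 132) -> (9, 1320) -> (8, 11880) -> (7, 95040) -> (6, 665280) -> (5, 3991680) -> (4, 19958400) -> (3, 79833600) -> (2, 239500800) -> (1, 479001600) -> return 479001600

Answer: 479001600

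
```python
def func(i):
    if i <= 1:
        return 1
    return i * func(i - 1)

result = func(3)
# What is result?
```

func(3) = 3 * 2 * 1 = 6

Answer: 6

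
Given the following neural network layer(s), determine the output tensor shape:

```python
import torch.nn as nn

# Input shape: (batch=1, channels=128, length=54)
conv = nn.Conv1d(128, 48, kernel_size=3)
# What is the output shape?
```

Input: (1, 128, 54) -> Output: (1, 48, 52)

Answer: (1, 48, 52)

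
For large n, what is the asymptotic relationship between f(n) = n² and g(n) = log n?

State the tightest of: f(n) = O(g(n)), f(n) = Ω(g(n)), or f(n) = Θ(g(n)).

n² vs log n: f(n) = Ω(g(n)) but not O(g(n)) — n² grows strictly faster than log n.

Answer: f(n) = Ω(g(n)) but not O(g(n)) — n² grows strictly faster than log n.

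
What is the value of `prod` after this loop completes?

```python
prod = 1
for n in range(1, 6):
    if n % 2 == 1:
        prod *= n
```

Product of odd numbers 1 to 5
`prod` takes the values: 1 → 3 → 15

Answer: 15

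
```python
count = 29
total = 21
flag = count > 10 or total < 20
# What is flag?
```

Trace:
`count = 29` → count = 29
`total = 21` → total = 21
`flag = count > 10 or total < 20` → flag = True
So flag = True

Answer: True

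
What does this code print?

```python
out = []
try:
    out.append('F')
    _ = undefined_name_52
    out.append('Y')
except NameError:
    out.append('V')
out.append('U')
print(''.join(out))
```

Execution trace: 'F' (try body) → 'V' (except NameError) → 'U' (after the try/except). Output: FVU

Answer: FVU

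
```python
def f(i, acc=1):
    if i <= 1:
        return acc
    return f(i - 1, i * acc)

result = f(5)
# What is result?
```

Accumulator trace (n, acc): (5, 1) -> (4, 5) -> (3, 20) -> (2, 60) -> (1, 120) -> return 120

Answer: 120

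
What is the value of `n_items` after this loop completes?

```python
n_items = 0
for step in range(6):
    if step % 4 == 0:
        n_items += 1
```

Count numbers divisible by 4 in range(6)
`n_items` takes the values: 0 → 1 → 2

Answer: 2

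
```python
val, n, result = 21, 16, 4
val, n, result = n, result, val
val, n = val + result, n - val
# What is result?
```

Trace:
`val, n, result = 21, 16, 4` → val = 21; n = 16; result = 4
`val, n, result = n, result, val` → val = 16; n = 4; result = 21
`val, n = val + result, n - val` → val = 37; n = -12
So result = 21

Answer: 21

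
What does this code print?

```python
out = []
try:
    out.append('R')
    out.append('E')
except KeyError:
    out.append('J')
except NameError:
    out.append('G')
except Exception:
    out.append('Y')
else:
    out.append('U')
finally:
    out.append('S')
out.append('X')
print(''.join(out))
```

Execution trace: 'R' (try body) → 'E' (try body, no exception) → 'U' (else) → 'S' (finally) → 'X' (after the try/except). Output: REUSX

Answer: REUSX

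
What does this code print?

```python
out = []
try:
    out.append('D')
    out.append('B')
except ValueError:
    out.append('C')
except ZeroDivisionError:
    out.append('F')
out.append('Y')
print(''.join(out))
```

Execution trace: 'D' (try body) → 'B' (try body, no exception) → 'Y' (after the try/except). Output: DBY

Answer: DBY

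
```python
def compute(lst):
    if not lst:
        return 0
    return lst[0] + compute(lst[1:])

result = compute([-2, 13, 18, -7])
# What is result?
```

(-2) + 13 + 18 + (-7) + 0 = 22

Answer: 22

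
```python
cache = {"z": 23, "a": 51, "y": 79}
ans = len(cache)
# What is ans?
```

Trace:
`cache = {"z": 23, "a": 51, "y": 79}` → cache = {'z': 23, 'a': 51, 'y': 79}
`ans = len(cache)` → ans = 3
So ans = 3

Answer: 3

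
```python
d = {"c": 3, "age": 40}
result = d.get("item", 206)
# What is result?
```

Trace:
`d = {"c": 3, "age": 40}` → d = {'c': 3, 'age': 40}
`result = d.get("item", 206)` → result = 206
So result = 206

Answer: 206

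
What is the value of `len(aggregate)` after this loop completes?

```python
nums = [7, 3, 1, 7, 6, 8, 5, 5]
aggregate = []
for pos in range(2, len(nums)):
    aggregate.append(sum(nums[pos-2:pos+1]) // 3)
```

Number of 3-element averages
`aggregate` takes the values: [] → [3] → [3, 3] → [3, 3, 4] → [3, 3, 4, 7] → [3, 3, 4, 7, 6] → [3, 3, 4, 7, 6, 6]
So `len(aggregate)` = 6

Answer: 6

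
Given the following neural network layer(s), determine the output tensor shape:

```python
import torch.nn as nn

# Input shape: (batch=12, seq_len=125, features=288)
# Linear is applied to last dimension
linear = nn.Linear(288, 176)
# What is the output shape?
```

Input: (12, 125, 288) -> Output: (12, 125, 176)

Answer: (12, 125, 176)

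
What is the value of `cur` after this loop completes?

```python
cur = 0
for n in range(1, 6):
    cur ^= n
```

XOR of 1 to 5
`cur` takes the values: 0 → 1 → 3 → 0 → 4 → 1

Answer: 1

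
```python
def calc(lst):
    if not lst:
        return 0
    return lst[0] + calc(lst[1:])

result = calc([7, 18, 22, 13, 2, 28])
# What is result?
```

7 + 18 + 22 + 13 + 2 + 28 + 0 = 90

Answer: 90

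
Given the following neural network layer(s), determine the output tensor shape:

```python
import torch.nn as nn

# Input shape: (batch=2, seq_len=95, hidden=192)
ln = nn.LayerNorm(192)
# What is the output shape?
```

Input: (2, 95, 192) -> Output: (2, 95, 192)

Answer: (2, 95, 192)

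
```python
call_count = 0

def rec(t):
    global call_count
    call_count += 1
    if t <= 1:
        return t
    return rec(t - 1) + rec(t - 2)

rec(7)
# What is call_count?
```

Calls(t) = 1 + Calls(t-1) + Calls(t-2); Calls(0)=Calls(1)=1. For t=7 this gives 41.

Answer: 41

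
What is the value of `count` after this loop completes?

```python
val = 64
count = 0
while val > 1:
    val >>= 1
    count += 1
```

Count right shifts until 1
`count` takes the values: 0 → 1 → 2 → 3 → 4 → 5 → 6

Answer: 6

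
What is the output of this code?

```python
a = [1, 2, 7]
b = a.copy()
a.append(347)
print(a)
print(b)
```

Key concept: list.copy() creates independent copy.
Step by step:
`a = [1, 2, 7]` → a = [1, 2, 7]
`b = a.copy()` → b = [1, 2, 7]
`a.append(347)` → a = [1, 2, 7, 347]
`print(a)` → prints [1, 2, 7, 347]
`print(b)` → prints [1, 2, 7]

Answer:
[1, 2, 7, 347]
[1, 2, 7]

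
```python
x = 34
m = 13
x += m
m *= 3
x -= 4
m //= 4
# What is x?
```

Trace:
`x = 34` → x = 34
`m = 13` → m = 13
`x += m` → x = 47
`m *= 3` → m = 39
`x -= 4` → x = 43
`m //= 4` → m = 9
So x = 43

Answer: 43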